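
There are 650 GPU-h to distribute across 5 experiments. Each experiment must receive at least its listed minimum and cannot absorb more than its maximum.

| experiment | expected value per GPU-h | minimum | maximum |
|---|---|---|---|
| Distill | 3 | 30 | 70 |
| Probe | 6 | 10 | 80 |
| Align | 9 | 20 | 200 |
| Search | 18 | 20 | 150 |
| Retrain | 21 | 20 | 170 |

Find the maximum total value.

8700

Meeting every minimum uses 30+10+20+20+20 = 100 GPU-h, leaving 550.
Rank by expected value per GPU-h: Retrain 21 > Search 18 > Align 9 > Probe 6 > Distill 3.
Give Retrain 150 more to hit its cap of 170 ; 400 left.
Search takes 130 more to reach its cap of 150 ; 270 left.
Align: +180 to 200 (cap) ; 90 left.
Give Probe 70 more to hit its cap of 80 ; 20 left.
Only 20 left; Distill takes them to reach 50.
Total = 3×50 + 6×80 + 9×200 + 18×150 + 21×170 = 8700.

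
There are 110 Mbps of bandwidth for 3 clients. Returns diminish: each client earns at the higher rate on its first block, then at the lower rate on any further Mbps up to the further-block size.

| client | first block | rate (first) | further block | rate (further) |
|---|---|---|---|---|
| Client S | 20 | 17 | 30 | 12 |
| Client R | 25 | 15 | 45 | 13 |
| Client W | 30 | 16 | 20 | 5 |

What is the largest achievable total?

1650

Rank every tier by rate: Client S/tier1 17 > Client W/tier1 16 > Client R/tier1 15 > Client R/tier2 13 > Client S/tier2 12 > Client W/tier2 5.
Fill Client S tier1 block (20 at 17) ; 90 left.
Client W/tier1 (16): +30 ; 60 left.
Client R/tier1 (15): +25 ; 35 left.
Client R tier2 at 13: only 35 left, fill 35.
Total = 17×20 + 16×30 + 15×25 + 13×35 = 1650.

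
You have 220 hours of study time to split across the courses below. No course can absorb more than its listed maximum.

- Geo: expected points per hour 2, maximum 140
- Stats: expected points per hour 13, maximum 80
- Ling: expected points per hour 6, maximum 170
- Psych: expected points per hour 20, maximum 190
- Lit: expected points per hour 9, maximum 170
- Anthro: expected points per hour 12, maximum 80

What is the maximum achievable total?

Order the courses by expected points per hour: Psych 20 > Stats 13 > Anthro 12 > Lit 9 > Ling 6 > Geo 2.
Psych takes 190 to reach its cap of 190 → 30 left.
Only 30 left; Stats takes them to reach 30.
Total = 13×30 + 20×190 = 4190.

4190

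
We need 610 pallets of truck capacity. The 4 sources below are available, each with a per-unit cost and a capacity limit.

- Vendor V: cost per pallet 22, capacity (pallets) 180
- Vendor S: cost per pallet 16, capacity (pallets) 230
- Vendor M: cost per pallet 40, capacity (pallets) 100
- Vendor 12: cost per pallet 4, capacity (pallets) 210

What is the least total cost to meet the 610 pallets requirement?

8260

Use sources in increasing cost order.
Take 210 from Vendor 12 at 4 ; need 400 more.
Vendor S (16): use full 230 ; 170 pallets to go.
Take 170 from Vendor V at 22 to finish.
Vendor M: unused.
Cost = 210×4 + 230×16 + 170×22 = 8260.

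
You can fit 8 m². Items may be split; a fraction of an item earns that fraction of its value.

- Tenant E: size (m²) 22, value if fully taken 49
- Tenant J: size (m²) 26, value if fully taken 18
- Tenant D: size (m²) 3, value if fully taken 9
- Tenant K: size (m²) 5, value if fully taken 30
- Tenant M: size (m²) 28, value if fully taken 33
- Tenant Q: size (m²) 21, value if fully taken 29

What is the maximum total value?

39

Rank by value-to-size ratio: Tenant K 30/5≈6, Tenant D 9/3≈3, Tenant E 49/22≈2.23, Tenant Q 29/21≈1.38, Tenant M 33/28≈1.18, Tenant J 18/26≈0.692.
All 5 m² of Tenant K fit (value 30) — 3 remain.
Take all of Tenant D (3 m², value 9) — 0 m² left.
Total value = 39.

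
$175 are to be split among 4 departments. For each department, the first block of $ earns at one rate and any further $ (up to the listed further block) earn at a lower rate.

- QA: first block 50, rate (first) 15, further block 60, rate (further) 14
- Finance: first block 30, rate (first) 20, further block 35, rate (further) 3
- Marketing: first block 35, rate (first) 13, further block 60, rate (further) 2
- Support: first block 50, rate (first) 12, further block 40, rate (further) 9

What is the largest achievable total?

Rank every tier by rate: Finance/first 20 > QA/first 15 > QA/second 14 > Marketing/first 13 > Support/first 12 > Support/second 9 > Finance/second 3 > Marketing/second 2.
Finance first at 20: fill all 30 — 145 left.
Fill QA first block (50 at 15) — 95 left.
QA/second (14): +60 — 35 left.
Marketing/first (13): +35 — 0 left.
Total = 20×30 + 15×50 + 14×60 + 13×35 = 2645.

2645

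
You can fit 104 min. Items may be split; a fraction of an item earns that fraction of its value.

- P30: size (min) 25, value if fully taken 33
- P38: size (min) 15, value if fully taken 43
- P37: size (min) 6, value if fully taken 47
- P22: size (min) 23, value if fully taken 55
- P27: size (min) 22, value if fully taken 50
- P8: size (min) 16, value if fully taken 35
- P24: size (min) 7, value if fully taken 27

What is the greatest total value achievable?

276.8

Sort by value density: P37 47/6≈7.83, P24 27/7≈3.86, P38 43/15≈2.87, P22 55/23≈2.39, P27 50/22≈2.27, P8 35/16≈2.19, P30 33/25≈1.32.
P37: take in full, 6 min for value 47 → 98 left.
P24: take in full, 7 min for value 27 → 91 left.
All 15 min of P38 fit (value 43) → 76 remain.
P22: take in full, 23 min for value 55 → 53 left.
All 22 min of P27 fit (value 50) → 31 remain.
Take all of P8 (16 min, value 35) → 15 min left.
Only 15 min remain; take 15/25 of P30 for value 33×15/25 = 19.8.
Total value = 276.8.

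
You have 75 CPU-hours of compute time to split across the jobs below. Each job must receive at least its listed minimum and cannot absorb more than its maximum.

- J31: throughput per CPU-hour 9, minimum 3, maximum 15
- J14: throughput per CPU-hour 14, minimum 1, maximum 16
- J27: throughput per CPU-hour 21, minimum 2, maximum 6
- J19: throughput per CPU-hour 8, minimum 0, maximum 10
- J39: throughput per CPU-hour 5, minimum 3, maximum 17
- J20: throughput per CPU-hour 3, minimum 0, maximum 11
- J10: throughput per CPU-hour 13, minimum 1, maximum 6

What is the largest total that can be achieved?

743

Meeting every minimum uses 3+1+2+0+3+0+1 = 10 CPU-hours, leaving 65.
Highest throughput per CPU-hour first: J27 21 > J14 14 > J10 13 > J31 9 > J19 8 > J39 5 > J20 3.
J27: +4 to 6 (cap) ; 61 left.
J14 takes 15 more to reach its cap of 16 ; 46 left.
J10 takes 5 more to reach its cap of 6 ; 41 left.
Give J31 12 more to hit its cap of 15 ; 29 left.
J19: +10 to 10 (cap) ; 19 left.
J39 takes 14 more to reach its cap of 17 ; 5 left.
J20 has room for 11 more but only 5 remain, so it gets 5.
Total = 9×15 + 14×16 + 21×6 + 8×10 + 5×17 + 3×5 + 13×6 = 743.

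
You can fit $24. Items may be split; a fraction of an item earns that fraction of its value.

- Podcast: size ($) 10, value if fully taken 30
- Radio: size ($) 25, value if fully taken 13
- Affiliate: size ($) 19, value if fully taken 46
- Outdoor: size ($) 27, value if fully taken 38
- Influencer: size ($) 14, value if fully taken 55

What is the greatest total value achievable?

Sort by value density: Influencer 55/14≈3.93, Podcast 30/10≈3, Affiliate 46/19≈2.42, Outdoor 38/27≈1.41, Radio 13/25≈0.52.
Influencer: take in full, 14 $ for value 55 ; 10 left.
Podcast: take in full, 10 $ for value 30 ; 0 left.
Total value = 85.

85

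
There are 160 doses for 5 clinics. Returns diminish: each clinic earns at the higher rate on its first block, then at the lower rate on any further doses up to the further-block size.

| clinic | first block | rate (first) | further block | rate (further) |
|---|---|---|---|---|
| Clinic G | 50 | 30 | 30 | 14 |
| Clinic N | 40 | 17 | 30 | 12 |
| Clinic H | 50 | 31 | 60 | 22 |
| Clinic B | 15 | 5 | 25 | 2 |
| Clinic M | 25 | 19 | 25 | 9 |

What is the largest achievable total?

Rank every tier by rate: Clinic H/T1 31 > Clinic G/T1 30 > Clinic H/T2 22 > Clinic M/T1 19 > Clinic N/T1 17 > Clinic G/T2 14 > Clinic N/T2 12 > Clinic M/T2 9 > Clinic B/T1 5 > Clinic B/T2 2.
Clinic H/T1 (31): +50 ; 110 left.
Clinic G T1 at 30: fill all 50 ; 60 left.
Fill Clinic H T2 block (60 at 22) ; 0 left.
Total = 31×50 + 30×50 + 22×60 = 4370.

4370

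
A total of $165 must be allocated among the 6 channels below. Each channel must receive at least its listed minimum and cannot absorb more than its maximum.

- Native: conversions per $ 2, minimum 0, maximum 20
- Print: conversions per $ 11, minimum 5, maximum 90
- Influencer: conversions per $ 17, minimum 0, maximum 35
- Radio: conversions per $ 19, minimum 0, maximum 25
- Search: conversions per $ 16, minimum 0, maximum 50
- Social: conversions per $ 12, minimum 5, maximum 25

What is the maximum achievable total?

Meeting every minimum uses 0+5+0+0+0+5 = 10 $, leaving 155.
Order the channels by conversions per $: Radio 19 > Influencer 17 > Search 16 > Social 12 > Print 11 > Native 2.
Radio takes 25 more to reach its cap of 25 — 130 left.
Give Influencer 35 more to hit its cap of 35 — 95 left.
Give Search 50 more to hit its cap of 50 — 45 left.
Social takes 20 more to reach its cap of 25 — 25 left.
Print: +25 (room for 85) → 30. Pool exhausted.
Total = 11×30 + 17×35 + 19×25 + 16×50 + 12×25 = 2500.

2500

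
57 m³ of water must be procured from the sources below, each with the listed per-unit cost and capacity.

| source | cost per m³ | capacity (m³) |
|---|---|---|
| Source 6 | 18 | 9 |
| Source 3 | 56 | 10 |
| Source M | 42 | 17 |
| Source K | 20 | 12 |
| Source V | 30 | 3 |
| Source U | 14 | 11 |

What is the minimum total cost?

1640

Fill from the cheapest source first.
Take 11 from Source U at 14 ; need 46 more.
Source 6 at 18: take all 9 m³ ; 37 still needed.
Source K (20): use full 12 ; 25 m³ to go.
Take 3 from Source V at 30 ; need 22 more.
Source M at 42: take all 17 m³ ; 5 still needed.
Source 3 (56): take the remaining 5 ; done.
Cost = 11×14 + 9×18 + 12×20 + 3×30 + 17×42 + 5×56 = 1640.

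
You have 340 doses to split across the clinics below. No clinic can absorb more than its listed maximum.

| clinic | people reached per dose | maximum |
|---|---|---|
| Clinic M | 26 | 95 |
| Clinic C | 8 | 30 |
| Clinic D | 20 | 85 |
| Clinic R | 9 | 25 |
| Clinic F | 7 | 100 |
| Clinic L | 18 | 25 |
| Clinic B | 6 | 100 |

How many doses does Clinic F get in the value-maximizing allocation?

80

Highest people reached per dose first: Clinic M 26 > Clinic D 20 > Clinic L 18 > Clinic R 9 > Clinic C 8 > Clinic F 7 > Clinic B 6.
Give Clinic M 95 to hit its cap of 95 → 245 left.
Give Clinic D 85 to hit its cap of 85 → 160 left.
Clinic L: +25 to 25 (cap) → 135 left.
Give Clinic R 25 to hit its cap of 25 → 110 left.
Clinic C: +30 to 30 (cap) → 80 left.
Only 80 left; Clinic F takes them to reach 80.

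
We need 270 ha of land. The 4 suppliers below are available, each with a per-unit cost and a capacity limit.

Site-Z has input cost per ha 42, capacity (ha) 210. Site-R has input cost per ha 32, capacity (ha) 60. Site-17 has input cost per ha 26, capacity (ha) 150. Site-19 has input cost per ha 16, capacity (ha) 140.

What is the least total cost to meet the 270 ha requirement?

Use suppliers in increasing cost order.
Site-19 (16): use full 140 — 130 ha to go.
Site-17 at 26: take 130 of its 150 — requirement met.
Site-R, Site-Z: unused.
Cost = 140×16 + 130×26 = 5620.

5620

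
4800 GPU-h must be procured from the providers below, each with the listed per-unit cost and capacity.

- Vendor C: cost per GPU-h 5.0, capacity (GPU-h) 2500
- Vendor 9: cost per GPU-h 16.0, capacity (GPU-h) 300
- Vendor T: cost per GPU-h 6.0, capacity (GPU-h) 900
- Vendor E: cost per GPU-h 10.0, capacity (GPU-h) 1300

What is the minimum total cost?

Fill from the cheapest provider first.
Vendor C (5.0): use full 2500 ; 2300 GPU-h to go.
Vendor T (6.0): use full 900 ; 1400 GPU-h to go.
Vendor E at 10.0: take all 1300 GPU-h ; 100 still needed.
Take 100 from Vendor 9 at 16.0 to finish.
Cost = 2500×5.0 + 900×6.0 + 1300×10.0 + 100×16.0 = 32500.

32500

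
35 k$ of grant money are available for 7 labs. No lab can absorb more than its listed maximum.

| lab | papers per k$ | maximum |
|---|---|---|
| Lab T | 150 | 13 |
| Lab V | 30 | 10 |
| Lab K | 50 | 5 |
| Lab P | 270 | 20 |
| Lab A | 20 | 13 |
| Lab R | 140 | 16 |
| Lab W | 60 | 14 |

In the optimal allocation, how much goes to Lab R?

Order the labs by papers per k$: Lab P 270 > Lab T 150 > Lab R 140 > Lab W 60 > Lab K 50 > Lab V 30 > Lab A 20.
Lab P: +20 to 20 (cap) — 15 left.
Lab T takes 13 to reach its cap of 13 — 2 left.
Lab R has room for 16 but only 2 remain, so it gets 2.

2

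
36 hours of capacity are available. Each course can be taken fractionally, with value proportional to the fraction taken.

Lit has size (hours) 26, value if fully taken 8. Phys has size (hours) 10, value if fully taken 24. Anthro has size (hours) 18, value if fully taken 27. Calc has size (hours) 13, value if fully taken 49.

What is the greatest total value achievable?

Sort by value density: Calc 49/13≈3.77, Phys 24/10≈2.4, Anthro 27/18≈1.5, Lit 8/26≈0.308.
All 13 hours of Calc fit (value 49) → 23 remain.
All 10 hours of Phys fit (value 24) → 13 remain.
Fill the last 13 hours with part of Anthro: 13/18 of it earns 19.5.
Total value = 92.5.

92.5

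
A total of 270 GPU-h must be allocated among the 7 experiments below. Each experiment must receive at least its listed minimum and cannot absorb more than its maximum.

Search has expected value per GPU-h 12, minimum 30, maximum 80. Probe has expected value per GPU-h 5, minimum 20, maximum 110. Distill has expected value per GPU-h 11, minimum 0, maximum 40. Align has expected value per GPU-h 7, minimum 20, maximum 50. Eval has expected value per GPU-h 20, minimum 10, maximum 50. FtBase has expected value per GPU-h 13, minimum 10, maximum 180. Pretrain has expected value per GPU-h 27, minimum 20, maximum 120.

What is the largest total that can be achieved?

5230

Meeting every minimum uses 30+20+0+20+10+10+20 = 110 GPU-h, leaving 160.
Highest expected value per GPU-h first: Pretrain 27 > Eval 20 > FtBase 13 > Search 12 > Distill 11 > Align 7 > Probe 5.
Pretrain: +100 to 120 (cap) → 60 left.
Give Eval 40 more to hit its cap of 50 → 20 left.
FtBase: +20 (room for 170) → 30. Pool exhausted.
Total = 12×30 + 5×20 + 7×20 + 20×50 + 13×30 + 27×120 = 5230.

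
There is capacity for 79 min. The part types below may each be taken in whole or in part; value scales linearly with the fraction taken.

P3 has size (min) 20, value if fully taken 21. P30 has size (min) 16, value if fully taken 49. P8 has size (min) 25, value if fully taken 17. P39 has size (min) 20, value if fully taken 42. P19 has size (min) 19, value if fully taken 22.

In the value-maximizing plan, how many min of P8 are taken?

Best value per unit of size first: P30 49/16≈3.06, P39 42/20≈2.1, P19 22/19≈1.16, P3 21/20≈1.05, P8 17/25≈0.68.
P30: take in full, 16 min for value 49 — 63 left.
Take all of P39 (20 min, value 42) — 43 min left.
Take all of P19 (19 min, value 22) — 24 min left.
Take all of P3 (20 min, value 21) — 4 min left.
4 min left: a 4/25 share of P8 gives 17×4/25 = 2.72.

4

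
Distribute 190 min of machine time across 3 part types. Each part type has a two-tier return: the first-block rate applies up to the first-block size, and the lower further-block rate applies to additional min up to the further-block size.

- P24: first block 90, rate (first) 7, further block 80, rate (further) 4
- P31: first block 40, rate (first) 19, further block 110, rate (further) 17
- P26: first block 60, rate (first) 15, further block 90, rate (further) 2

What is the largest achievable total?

Order all 6 blocks by rate: P31/T1 19 > P31/T2 17 > P26/T1 15 > P24/T1 7 > P24/T2 4 > P26/T2 2.
P31/T1 (19): +40 — 150 left.
Fill P31 T2 block (110 at 17) — 40 left.
P26/T1: +40 of 60 at 15; pool empty.
Total = 19×40 + 17×110 + 15×40 = 3230.

3230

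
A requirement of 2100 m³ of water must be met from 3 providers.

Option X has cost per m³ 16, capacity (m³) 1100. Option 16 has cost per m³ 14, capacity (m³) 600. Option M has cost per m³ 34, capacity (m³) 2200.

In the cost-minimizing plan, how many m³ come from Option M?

Fill from the cheapest provider first.
Option 16 (14): use full 600 ; 1500 m³ to go.
Option X (16): use full 1100 ; 400 m³ to go.
Option M (34): take the remaining 400 ; done.

400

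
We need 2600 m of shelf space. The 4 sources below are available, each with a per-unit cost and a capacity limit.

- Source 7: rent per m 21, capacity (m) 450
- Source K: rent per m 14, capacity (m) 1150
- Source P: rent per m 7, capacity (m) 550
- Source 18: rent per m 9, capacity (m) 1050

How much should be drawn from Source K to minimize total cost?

1000

Use sources in increasing cost order.
Source P (7): use full 550 — 2050 m to go.
Source 18 at 9: take all 1050 m — 1000 still needed.
Take 1000 from Source K at 14 to finish.
Source 7: unused.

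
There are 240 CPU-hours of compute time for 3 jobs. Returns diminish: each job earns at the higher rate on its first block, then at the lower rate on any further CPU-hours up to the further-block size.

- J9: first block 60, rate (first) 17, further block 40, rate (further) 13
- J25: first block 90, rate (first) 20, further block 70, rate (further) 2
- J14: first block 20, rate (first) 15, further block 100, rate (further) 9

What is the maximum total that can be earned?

3910

Order all 6 blocks by rate: J25/first 20 > J9/first 17 > J14/first 15 > J9/second 13 > J14/second 9 > J25/second 2.
J25 first at 20: fill all 90 ; 150 left.
Fill J9 first block (60 at 17) ; 90 left.
Fill J14 first block (20 at 15) ; 70 left.
J9 second at 13: fill all 40 ; 30 left.
30 remain; put them into J14 second at 9.
Total = 20×90 + 17×60 + 15×20 + 13×40 + 9×30 = 3910.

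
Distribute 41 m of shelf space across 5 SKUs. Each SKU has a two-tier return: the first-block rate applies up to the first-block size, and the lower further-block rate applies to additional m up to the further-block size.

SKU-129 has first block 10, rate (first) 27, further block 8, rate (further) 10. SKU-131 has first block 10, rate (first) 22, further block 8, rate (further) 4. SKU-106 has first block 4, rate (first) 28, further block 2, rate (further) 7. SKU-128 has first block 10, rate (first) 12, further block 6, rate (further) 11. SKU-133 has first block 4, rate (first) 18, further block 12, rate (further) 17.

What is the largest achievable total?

Rank every tier by rate: SKU-106/first 28 > SKU-129/first 27 > SKU-131/first 22 > SKU-133/first 18 > SKU-133/second 17 > SKU-128/first 12 > SKU-128/second 11 > SKU-129/second 10 > SKU-106/second 7 > SKU-131/second 4.
SKU-106 first at 28: fill all 4 ; 37 left.
Fill SKU-129 first block (10 at 27) ; 27 left.
SKU-131/first (22): +10 ; 17 left.
SKU-133/first (18): +4 ; 13 left.
SKU-133/second (17): +12 ; 1 left.
1 remain; put them into SKU-128 first at 12.
Total = 28×4 + 27×10 + 22×10 + 18×4 + 17×12 + 12×1 = 890.

890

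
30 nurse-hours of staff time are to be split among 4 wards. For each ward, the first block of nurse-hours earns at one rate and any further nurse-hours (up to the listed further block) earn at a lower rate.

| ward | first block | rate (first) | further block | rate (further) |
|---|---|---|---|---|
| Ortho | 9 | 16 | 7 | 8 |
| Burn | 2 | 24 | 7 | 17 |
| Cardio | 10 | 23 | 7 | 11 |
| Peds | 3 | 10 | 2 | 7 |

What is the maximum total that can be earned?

563

Treat each block as its own option and order by rate: Burn/first 24 > Cardio/first 23 > Burn/second 17 > Ortho/first 16 > Cardio/second 11 > Peds/first 10 > Ortho/second 8 > Peds/second 7.
Burn first at 24: fill all 2 → 28 left.
Cardio first at 23: fill all 10 → 18 left.
Burn second at 17: fill all 7 → 11 left.
Ortho/first (16): +9 → 2 left.
Cardio/second: +2 of 7 at 11; pool empty.
Total = 24×2 + 23×10 + 17×7 + 16×9 + 11×2 = 563.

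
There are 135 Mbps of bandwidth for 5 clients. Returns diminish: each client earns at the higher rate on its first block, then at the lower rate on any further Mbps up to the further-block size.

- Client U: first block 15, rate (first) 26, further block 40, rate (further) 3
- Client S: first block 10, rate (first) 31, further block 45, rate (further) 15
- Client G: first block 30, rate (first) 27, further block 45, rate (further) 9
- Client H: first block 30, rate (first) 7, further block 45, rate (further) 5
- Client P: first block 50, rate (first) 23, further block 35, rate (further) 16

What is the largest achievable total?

Rank every tier by rate: Client S/first 31 > Client G/first 27 > Client U/first 26 > Client P/first 23 > Client P/second 16 > Client S/second 15 > Client G/second 9 > Client H/first 7 > Client H/second 5 > Client U/second 3.
Fill Client S first block (10 at 31) — 125 left.
Client G first at 27: fill all 30 — 95 left.
Fill Client U first block (15 at 26) — 80 left.
Fill Client P first block (50 at 23) — 30 left.
30 remain; put them into Client P second at 16.
Total = 31×10 + 27×30 + 26×15 + 23×50 + 16×30 = 3140.

3140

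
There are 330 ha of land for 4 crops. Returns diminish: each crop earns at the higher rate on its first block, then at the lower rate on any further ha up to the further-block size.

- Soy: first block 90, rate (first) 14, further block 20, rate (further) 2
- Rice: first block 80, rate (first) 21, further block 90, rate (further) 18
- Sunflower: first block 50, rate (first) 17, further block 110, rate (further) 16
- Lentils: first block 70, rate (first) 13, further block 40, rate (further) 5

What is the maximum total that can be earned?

5910

Rank every tier by rate: Rice/tier1 21 > Rice/tier2 18 > Sunflower/tier1 17 > Sunflower/tier2 16 > Soy/tier1 14 > Lentils/tier1 13 > Lentils/tier2 5 > Soy/tier2 2.
Rice tier1 at 21: fill all 80 → 250 left.
Rice/tier2 (18): +90 → 160 left.
Sunflower tier1 at 17: fill all 50 → 110 left.
Fill Sunflower tier2 block (110 at 16) → 0 left.
Total = 21×80 + 18×90 + 17×50 + 16×110 = 5910.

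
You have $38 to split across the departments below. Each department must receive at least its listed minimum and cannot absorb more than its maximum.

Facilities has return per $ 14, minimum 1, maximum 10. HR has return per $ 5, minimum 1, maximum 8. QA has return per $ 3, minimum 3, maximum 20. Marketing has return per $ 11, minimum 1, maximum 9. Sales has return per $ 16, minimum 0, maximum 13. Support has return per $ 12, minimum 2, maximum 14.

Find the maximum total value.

Meeting every minimum uses 1+1+3+1+0+2 = 8 $, leaving 30.
Rank by return per $: Sales 16 > Facilities 14 > Support 12 > Marketing 11 > HR 5 > QA 3.
Sales: +13 to 13 (cap) — 17 left.
Give Facilities 9 more to hit its cap of 10 — 8 left.
Support has room for 12 more but only 8 remain, so it gets 10.
Total = 14×10 + 5×1 + 3×3 + 11×1 + 16×13 + 12×10 = 493.

493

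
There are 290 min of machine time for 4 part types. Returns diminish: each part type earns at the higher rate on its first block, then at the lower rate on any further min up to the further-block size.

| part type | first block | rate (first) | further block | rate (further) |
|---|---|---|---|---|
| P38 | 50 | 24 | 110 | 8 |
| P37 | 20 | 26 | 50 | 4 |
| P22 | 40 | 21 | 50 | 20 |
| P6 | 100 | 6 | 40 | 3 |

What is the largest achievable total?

Rank every tier by rate: P37/first 26 > P38/first 24 > P22/first 21 > P22/second 20 > P38/second 8 > P6/first 6 > P37/second 4 > P6/second 3.
P37/first (26): +20 ; 270 left.
P38/first (24): +50 ; 220 left.
P22 first at 21: fill all 40 ; 180 left.
P22/second (20): +50 ; 130 left.
P38 second at 8: fill all 110 ; 20 left.
P6 first at 6: only 20 left, fill 20.
Total = 26×20 + 24×50 + 21×40 + 20×50 + 8×110 + 6×20 = 4560.

4560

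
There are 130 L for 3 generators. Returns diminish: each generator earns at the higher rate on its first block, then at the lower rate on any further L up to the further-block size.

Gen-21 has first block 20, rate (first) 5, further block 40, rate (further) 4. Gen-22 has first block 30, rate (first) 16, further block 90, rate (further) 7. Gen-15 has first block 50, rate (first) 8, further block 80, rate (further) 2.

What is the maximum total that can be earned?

1230

Treat each block as its own option and order by rate: Gen-22/first 16 > Gen-15/first 8 > Gen-22/second 7 > Gen-21/first 5 > Gen-21/second 4 > Gen-15/second 2.
Gen-22/first (16): +30 → 100 left.
Gen-15 first at 8: fill all 50 → 50 left.
Gen-22/second: +50 of 90 at 7; pool empty.
Total = 16×30 + 8×50 + 7×50 = 1230.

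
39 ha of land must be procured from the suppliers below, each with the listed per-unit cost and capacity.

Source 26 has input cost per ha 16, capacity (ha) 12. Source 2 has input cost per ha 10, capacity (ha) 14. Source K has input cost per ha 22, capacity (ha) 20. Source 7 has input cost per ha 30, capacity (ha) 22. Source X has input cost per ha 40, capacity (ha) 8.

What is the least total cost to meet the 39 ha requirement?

618

Fill from the cheapest supplier first.
Source 2 at 10: take all 14 ha ; 25 still needed.
Source 26 (16): use full 12 ; 13 ha to go.
Take 13 from Source K at 22 to finish.
Source 7, Source X: unused.
Cost = 14×10 + 12×16 + 13×22 = 618.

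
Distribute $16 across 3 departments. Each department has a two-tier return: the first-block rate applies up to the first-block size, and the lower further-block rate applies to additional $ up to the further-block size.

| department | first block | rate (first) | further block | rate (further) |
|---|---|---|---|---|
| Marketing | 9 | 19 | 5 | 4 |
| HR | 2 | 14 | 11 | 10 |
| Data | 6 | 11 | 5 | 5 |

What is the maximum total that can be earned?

Rank every tier by rate: Marketing/tier1 19 > HR/tier1 14 > Data/tier1 11 > HR/tier2 10 > Data/tier2 5 > Marketing/tier2 4.
Marketing/tier1 (19): +9 — 7 left.
Fill HR tier1 block (2 at 14) — 5 left.
5 remain; put them into Data tier1 at 11.
Total = 19×9 + 14×2 + 11×5 = 254.

254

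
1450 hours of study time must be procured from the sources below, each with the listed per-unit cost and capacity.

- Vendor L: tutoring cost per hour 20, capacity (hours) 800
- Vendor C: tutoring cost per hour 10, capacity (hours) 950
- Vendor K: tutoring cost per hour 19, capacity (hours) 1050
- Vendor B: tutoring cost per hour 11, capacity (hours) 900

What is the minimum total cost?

Cheapest first:
Vendor C (10): use full 950 ; 500 hours to go.
Take 500 from Vendor B at 11 to finish.
Vendor K, Vendor L: unused.
Cost = 950×10 + 500×11 = 15000.

15000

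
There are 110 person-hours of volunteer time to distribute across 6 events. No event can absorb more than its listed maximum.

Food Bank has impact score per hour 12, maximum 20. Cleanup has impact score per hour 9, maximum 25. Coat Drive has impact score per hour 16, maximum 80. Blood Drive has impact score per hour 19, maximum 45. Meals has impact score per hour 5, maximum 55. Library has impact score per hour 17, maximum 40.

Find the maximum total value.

Rank by impact score per hour: Blood Drive 19 > Library 17 > Coat Drive 16 > Food Bank 12 > Cleanup 9 > Meals 5.
Blood Drive: +45 to 45 (cap) — 65 left.
Library: +40 to 40 (cap) — 25 left.
Coat Drive: +25 (room for 80) → 25. Pool exhausted.
Total = 16×25 + 19×45 + 17×40 = 1935.

1935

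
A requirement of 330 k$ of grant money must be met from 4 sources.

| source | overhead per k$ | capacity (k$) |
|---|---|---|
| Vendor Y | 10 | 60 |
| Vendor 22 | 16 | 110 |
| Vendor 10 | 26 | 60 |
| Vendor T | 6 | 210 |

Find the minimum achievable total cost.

Use sources in increasing cost order.
Vendor T (6): use full 210 — 120 k$ to go.
Take 60 from Vendor Y at 10 — need 60 more.
Take 60 from Vendor 22 at 16 to finish.
Vendor 10: unused.
Cost = 210×6 + 60×10 + 60×16 = 2820.

2820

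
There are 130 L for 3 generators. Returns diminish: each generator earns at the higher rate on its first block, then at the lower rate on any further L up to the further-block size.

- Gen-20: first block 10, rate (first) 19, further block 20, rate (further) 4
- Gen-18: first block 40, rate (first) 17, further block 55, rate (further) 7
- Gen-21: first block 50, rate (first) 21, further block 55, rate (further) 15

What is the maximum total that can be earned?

Order all 6 blocks by rate: Gen-21/tier1 21 > Gen-20/tier1 19 > Gen-18/tier1 17 > Gen-21/tier2 15 > Gen-18/tier2 7 > Gen-20/tier2 4.
Gen-21 tier1 at 21: fill all 50 — 80 left.
Gen-20/tier1 (19): +10 — 70 left.
Gen-18 tier1 at 17: fill all 40 — 30 left.
30 remain; put them into Gen-21 tier2 at 15.
Total = 21×50 + 19×10 + 17×40 + 15×30 = 2370.

2370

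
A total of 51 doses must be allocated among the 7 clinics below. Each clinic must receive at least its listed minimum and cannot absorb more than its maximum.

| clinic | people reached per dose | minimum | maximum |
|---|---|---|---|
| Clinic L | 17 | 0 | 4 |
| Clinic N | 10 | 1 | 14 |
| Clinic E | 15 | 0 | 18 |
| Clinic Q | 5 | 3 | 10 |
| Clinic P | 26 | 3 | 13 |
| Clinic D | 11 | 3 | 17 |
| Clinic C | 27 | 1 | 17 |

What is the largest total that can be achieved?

1073

Meeting every minimum uses 0+1+0+3+3+3+1 = 11 doses, leaving 40.
Highest people reached per dose first: Clinic C 27 > Clinic P 26 > Clinic L 17 > Clinic E 15 > Clinic D 11 > Clinic N 10 > Clinic Q 5.
Clinic C: +16 to 17 (cap) → 24 left.
Give Clinic P 10 more to hit its cap of 13 → 14 left.
Give Clinic L 4 more to hit its cap of 4 → 10 left.
Only 10 left; Clinic E takes them to reach 10.
Total = 17×4 + 10×1 + 15×10 + 5×3 + 26×13 + 11×3 + 27×17 = 1073.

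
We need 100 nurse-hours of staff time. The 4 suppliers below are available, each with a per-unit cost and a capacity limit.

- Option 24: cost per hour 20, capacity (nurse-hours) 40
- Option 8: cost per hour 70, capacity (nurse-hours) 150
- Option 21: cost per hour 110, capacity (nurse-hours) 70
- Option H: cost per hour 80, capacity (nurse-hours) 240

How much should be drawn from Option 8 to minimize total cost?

60

Cheapest first:
Option 24 (20): use full 40 → 60 nurse-hours to go.
Take 60 from Option 8 at 70 to finish.
Option H, Option 21: unused.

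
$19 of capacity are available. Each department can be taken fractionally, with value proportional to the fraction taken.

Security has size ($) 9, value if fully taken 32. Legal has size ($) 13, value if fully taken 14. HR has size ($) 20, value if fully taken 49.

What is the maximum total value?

56.5

Rank by value-to-size ratio: Security 32/9≈3.56, HR 49/20≈2.45, Legal 14/13≈1.08.
All 9 $ of Security fit (value 32) — 10 remain.
10 $ left: a 10/20 share of HR gives 49×10/20 = 24.5.
Total value = 56.5.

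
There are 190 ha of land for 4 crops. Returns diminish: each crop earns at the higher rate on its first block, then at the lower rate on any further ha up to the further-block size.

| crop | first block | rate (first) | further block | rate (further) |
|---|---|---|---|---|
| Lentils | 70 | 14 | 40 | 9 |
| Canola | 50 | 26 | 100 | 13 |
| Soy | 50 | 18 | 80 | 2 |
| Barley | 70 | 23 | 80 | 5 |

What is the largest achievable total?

Rank every tier by rate: Canola/T1 26 > Barley/T1 23 > Soy/T1 18 > Lentils/T1 14 > Canola/T2 13 > Lentils/T2 9 > Barley/T2 5 > Soy/T2 2.
Canola/T1 (26): +50 → 140 left.
Barley/T1 (23): +70 → 70 left.
Soy/T1 (18): +50 → 20 left.
20 remain; put them into Lentils T1 at 14.
Total = 26×50 + 23×70 + 18×50 + 14×20 = 4090.

4090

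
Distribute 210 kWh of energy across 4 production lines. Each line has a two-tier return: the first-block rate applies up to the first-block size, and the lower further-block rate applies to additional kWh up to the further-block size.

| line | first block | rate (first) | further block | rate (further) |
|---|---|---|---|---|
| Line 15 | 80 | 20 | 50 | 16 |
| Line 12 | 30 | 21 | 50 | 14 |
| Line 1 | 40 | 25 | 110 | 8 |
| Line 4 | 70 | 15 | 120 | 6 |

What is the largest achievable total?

Rank every tier by rate: Line 1/tier1 25 > Line 12/tier1 21 > Line 15/tier1 20 > Line 15/tier2 16 > Line 4/tier1 15 > Line 12/tier2 14 > Line 1/tier2 8 > Line 4/tier2 6.
Fill Line 1 tier1 block (40 at 25) — 170 left.
Line 12/tier1 (21): +30 — 140 left.
Line 15/tier1 (20): +80 — 60 left.
Line 15 tier2 at 16: fill all 50 — 10 left.
Line 4/tier1: +10 of 70 at 15; pool empty.
Total = 25×40 + 21×30 + 20×80 + 16×50 + 15×10 = 4180.

4180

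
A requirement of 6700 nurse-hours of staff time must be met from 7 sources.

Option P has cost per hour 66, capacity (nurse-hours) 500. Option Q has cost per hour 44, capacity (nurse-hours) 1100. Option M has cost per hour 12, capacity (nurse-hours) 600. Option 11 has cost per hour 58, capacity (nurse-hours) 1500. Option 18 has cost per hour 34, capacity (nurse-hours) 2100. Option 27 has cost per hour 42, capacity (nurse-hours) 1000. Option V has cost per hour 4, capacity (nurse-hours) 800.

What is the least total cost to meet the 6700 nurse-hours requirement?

236000

Fill from the cheapest source first.
Option V at 4: take all 800 nurse-hours — 5900 still needed.
Option M at 12: take all 600 nurse-hours — 5300 still needed.
Option 18 at 34: take all 2100 nurse-hours — 3200 still needed.
Option 27 at 42: take all 1000 nurse-hours — 2200 still needed.
Option Q (44): use full 1100 — 1100 nurse-hours to go.
Option 11 at 58: take 1100 of its 1500 — requirement met.
Option P: unused.
Cost = 800×4 + 600×12 + 2100×34 + 1000×42 + 1100×44 + 1100×58 = 236000.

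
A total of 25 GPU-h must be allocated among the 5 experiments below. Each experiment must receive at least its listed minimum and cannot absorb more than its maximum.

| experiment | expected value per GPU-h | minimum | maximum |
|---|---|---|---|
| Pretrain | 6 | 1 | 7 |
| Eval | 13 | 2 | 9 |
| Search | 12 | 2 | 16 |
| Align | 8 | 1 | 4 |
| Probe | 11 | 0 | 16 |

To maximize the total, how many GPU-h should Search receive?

Meeting every minimum uses 1+2+2+1+0 = 6 GPU-h, leaving 19.
Order the experiments by expected value per GPU-h: Eval 13 > Search 12 > Probe 11 > Align 8 > Pretrain 6.
Give Eval 7 more to hit its cap of 9 → 12 left.
Search: +12 (room for 14) → 14. Pool exhausted.

14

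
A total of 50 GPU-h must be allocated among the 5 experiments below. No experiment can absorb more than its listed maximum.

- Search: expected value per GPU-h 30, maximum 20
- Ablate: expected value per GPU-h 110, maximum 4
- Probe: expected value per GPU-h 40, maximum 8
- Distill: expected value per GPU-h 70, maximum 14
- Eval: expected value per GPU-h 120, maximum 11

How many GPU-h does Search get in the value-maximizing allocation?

Rank by expected value per GPU-h: Eval 120 > Ablate 110 > Distill 70 > Probe 40 > Search 30.
Give Eval 11 to hit its cap of 11 — 39 left.
Give Ablate 4 to hit its cap of 4 — 35 left.
Distill: +14 to 14 (cap) — 21 left.
Probe: +8 to 8 (cap) — 13 left.
Search has room for 20 but only 13 remain, so it gets 13.

13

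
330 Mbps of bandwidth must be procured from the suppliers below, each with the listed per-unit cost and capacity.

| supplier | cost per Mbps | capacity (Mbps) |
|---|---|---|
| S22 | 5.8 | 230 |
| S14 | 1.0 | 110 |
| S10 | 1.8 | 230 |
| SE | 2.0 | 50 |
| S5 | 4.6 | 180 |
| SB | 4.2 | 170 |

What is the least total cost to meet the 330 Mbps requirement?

Fill from the cheapest supplier first.
Take 110 from S14 at 1.0 ; need 220 more.
Take 220 from S10 at 1.8 to finish.
SE, SB, S5, S22: unused.
Cost = 110×1.0 + 220×1.8 = 506.

506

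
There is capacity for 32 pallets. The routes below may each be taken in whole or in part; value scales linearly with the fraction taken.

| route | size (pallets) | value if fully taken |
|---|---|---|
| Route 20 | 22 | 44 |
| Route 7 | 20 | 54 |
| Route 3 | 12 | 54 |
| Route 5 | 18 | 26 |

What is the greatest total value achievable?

Best value per unit of size first: Route 3 54/12≈4.5, Route 7 54/20≈2.7, Route 20 44/22≈2, Route 5 26/18≈1.44.
Take all of Route 3 (12 pallets, value 54) ; 20 pallets left.
Take all of Route 7 (20 pallets, value 54) ; 0 pallets left.
Total value = 108.

108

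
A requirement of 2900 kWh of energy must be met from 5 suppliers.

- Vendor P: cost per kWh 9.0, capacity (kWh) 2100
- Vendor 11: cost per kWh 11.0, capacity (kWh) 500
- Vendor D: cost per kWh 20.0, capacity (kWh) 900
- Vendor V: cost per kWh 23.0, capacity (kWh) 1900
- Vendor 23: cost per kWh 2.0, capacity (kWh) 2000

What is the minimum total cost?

Cheapest first:
Vendor 23 (2.0): use full 2000 — 900 kWh to go.
Vendor P (9.0): take the remaining 900 — done.
Vendor 11, Vendor D, Vendor V: unused.
Cost = 2000×2.0 + 900×9.0 = 12100.

12100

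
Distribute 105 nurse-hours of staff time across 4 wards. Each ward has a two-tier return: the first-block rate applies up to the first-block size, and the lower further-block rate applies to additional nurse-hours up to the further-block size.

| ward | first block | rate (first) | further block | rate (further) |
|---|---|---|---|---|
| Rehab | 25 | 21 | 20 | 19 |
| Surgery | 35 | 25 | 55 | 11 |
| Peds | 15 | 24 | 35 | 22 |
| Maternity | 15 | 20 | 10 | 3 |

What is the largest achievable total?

2425

Rank every tier by rate: Surgery/T1 25 > Peds/T1 24 > Peds/T2 22 > Rehab/T1 21 > Maternity/T1 20 > Rehab/T2 19 > Surgery/T2 11 > Maternity/T2 3.
Fill Surgery T1 block (35 at 25) — 70 left.
Peds T1 at 24: fill all 15 — 55 left.
Peds T2 at 22: fill all 35 — 20 left.
Rehab T1 at 21: only 20 left, fill 20.
Total = 25×35 + 24×15 + 22×35 + 21×20 = 2425.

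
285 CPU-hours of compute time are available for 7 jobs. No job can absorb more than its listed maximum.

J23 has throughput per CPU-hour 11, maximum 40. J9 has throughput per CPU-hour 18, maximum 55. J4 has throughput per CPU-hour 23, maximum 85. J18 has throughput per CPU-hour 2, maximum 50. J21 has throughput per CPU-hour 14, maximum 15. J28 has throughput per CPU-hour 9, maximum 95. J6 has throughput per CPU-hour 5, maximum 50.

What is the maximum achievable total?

4405

Highest throughput per CPU-hour first: J4 23 > J9 18 > J21 14 > J23 11 > J28 9 > J6 5 > J18 2.
J4: +85 to 85 (cap) ; 200 left.
J9 takes 55 to reach its cap of 55 ; 145 left.
J21 takes 15 to reach its cap of 15 ; 130 left.
Give J23 40 to hit its cap of 40 ; 90 left.
J28 has room for 95 but only 90 remain, so it gets 90.
Total = 11×40 + 18×55 + 23×85 + 14×15 + 9×90 = 4405.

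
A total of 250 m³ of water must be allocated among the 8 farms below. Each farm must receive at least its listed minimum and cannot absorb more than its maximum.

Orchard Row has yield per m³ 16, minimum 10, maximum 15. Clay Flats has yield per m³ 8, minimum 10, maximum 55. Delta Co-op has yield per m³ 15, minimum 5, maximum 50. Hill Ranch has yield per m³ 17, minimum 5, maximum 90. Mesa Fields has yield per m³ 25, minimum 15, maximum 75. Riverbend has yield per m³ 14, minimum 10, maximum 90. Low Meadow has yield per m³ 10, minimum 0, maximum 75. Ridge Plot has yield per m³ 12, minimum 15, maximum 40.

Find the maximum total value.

4570

Meeting every minimum uses 10+10+5+5+15+10+0+15 = 70 m³, leaving 180.
Rank by yield per m³: Mesa Fields 25 > Hill Ranch 17 > Orchard Row 16 > Delta Co-op 15 > Riverbend 14 > Ridge Plot 12 > Low Meadow 10 > Clay Flats 8.
Mesa Fields: +60 to 75 (cap) ; 120 left.
Hill Ranch: +85 to 90 (cap) ; 35 left.
Give Orchard Row 5 more to hit its cap of 15 ; 30 left.
Delta Co-op: +30 (room for 45) → 35. Pool exhausted.
Total = 16×15 + 8×10 + 15×35 + 17×90 + 25×75 + 14×10 + 12×15 = 4570.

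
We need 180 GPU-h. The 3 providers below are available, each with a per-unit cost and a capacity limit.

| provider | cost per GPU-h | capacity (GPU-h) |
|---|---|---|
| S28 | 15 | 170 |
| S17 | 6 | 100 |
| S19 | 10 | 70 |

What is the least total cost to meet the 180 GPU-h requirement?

1450

Use providers in increasing cost order.
S17 at 6: take all 100 GPU-h → 80 still needed.
S19 (10): use full 70 → 10 GPU-h to go.
S28 (15): take the remaining 10 → done.
Cost = 100×6 + 70×10 + 10×15 = 1450.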